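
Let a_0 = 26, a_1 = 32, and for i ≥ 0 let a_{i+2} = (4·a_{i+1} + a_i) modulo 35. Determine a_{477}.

Computing terms: a_0 = 26; a_1 = 32; a_2 = 14; a_3 = 18; a_4 = 16; a_5 = 12; a_6 = 29; a_7 = 23; a_8 = 16; a_9 = 17; a_{10} = 14; a_{11} = 3; a_{12} = 26; a_{13} = 2; a_{14} = 34; a_{15} = 33; a_{16} = 26; a_{17} = 32.
Since (a_{16}, a_{17}) = (a_0, a_1) = (26, 32) (two consecutive terms determine the rest), the sequence is periodic with period 16.
So a_{477} = a_{0 + ((477-0) mod 16)} = a_{13} = 2.

2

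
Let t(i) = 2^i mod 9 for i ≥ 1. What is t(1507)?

We have t(1) = 2,  t(2) = 4,  t(3) = 8,  t(4) = 7,  t(5) = 5,  t(6) = 1,  t(7) = 2.
Since t(7) = t(1) = 2, the sequence is periodic with period 6.
So t(1507) = t(1 + ((1507-1) mod 6)) = t(1) = 2.

2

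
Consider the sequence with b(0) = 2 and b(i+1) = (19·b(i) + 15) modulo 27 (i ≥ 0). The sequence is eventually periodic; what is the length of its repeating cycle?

We have b(0) = 2, b(1) = 26, b(2) = 23, b(3) = 20, b(4) = 17, b(5) = 14, b(6) = 11, b(7) = 8, b(8) = 5, b(9) = 2.
Since b(9) = b(0) = 2, the sequence is periodic with period 9.

9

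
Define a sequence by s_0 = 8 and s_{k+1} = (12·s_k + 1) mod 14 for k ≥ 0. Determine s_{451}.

We have s_0 = 8; s_1 = 13; s_2 = 3; s_3 = 9; s_4 = 11; s_5 = 7; s_6 = 1; s_7 = 13.
Since s_7 = s_1 = 13, the sequence is eventually periodic: after a pre-period of length 1 it cycles with period 6.
For k ≥ 1, s_k depends only on (k - 1) mod 6. (451 - 1) mod 6 = 0, so s_{451} = s_1 = 13.

13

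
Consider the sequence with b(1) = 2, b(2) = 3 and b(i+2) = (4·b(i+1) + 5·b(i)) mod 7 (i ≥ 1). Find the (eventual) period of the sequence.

6

b(1) = 2,  b(2) = 3,  b(3) = 1,  b(4) = 5,  b(5) = 4,  b(6) = 6,  b(7) = 2,  b(8) = 3.
Since (b(7), b(8)) = (b(1), b(2)) = (2, 3) (two consecutive terms determine the rest), the sequence is periodic with period 6.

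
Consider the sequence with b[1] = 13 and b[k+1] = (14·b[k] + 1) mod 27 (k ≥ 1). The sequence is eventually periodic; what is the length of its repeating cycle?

We have b[1] = 13; b[2] = 21; b[3] = 25; b[4] = 0; b[5] = 1; b[6] = 15; b[7] = 22; b[8] = 12; b[9] = 7; b[10] = 18; b[11] = 10; b[12] = 6; b[13] = 4; b[14] = 3; b[15] = 16; b[16] = 9; b[17] = 19; b[18] = 24; b[19] = 13.
Since b[19] = b[1] = 13, the sequence is periodic with period 18.

18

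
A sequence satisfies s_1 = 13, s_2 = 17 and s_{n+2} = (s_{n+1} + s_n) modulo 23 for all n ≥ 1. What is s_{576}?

4

Computing terms: s_1 = 13,  s_2 = 17,  s_3 = 7,  s_4 = 1,  s_5 = 8,  s_6 = 9,  s_7 = 17,  s_8 = 3,  s_9 = 20,  s_{10} = 0,  s_{11} = 20,  s_{12} = 20,  s_{13} = 17,  s_{14} = 14,  s_{15} = 8,  s_{16} = 22,  s_{17} = 7,  s_{18} = 6,  s_{19} = 13,  s_{20} = 19,  s_{21} = 9,  s_{22} = 5,  s_{23} = 14,  s_{24} = 19,  s_{25} = 10,  s_{26} = 6,  s_{27} = 16,  s_{28} = 22,  s_{29} = 15,  s_{30} = 14,  s_{31} = 6,  s_{32} = 20,  s_{33} = 3,  s_{34} = 0,  s_{35} = 3,  s_{36} = 3,  s_{37} = 6,  s_{38} = 9,  s_{39} = 15,  s_{40} = 1,  s_{41} = 16,  s_{42} = 17,  s_{43} = 10,  s_{44} = 4,  s_{45} = 14,  s_{46} = 18,  s_{47} = 9,  s_{48} = 4,  s_{49} = 13,  s_{50} = 17.
The sequence repeats with period 48.
So s_{576} = s_{1 + ((576-1) mod 48)} = s_{48} = 4.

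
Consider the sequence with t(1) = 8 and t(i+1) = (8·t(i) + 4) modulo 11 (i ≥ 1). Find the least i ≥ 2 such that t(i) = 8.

We have t(1) = 8; t(2) = 2; t(3) = 9; t(4) = 10; t(5) = 7; t(6) = 5; t(7) = 0; t(8) = 4; t(9) = 3; t(10) = 6; t(11) = 8.
The sequence repeats with period 10.
The value 8 next appears (with i ≥ 2) at t(11).

11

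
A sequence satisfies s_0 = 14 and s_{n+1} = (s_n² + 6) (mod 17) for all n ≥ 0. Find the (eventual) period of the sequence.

s_0 = 14; s_1 = 15; s_2 = 10; s_3 = 4; s_4 = 5; s_5 = 14.
The sequence repeats with period 5.

5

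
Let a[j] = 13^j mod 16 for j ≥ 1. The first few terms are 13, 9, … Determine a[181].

13

a[1] = 13,  a[2] = 9,  a[3] = 5,  a[4] = 1,  a[5] = 13.
Since a[5] = a[1] = 13, the sequence is periodic with period 4.
(181 - 1) mod 4 = 0, so a[181] = a[1] = 13.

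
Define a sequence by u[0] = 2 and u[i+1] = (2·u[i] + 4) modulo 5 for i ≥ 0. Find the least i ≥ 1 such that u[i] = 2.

4

Listing terms: u[0] = 2,  u[1] = 3,  u[2] = 0,  u[3] = 4,  u[4] = 2.
The sequence repeats with period 4.
The value 2 next appears (with i ≥ 1) at u[4].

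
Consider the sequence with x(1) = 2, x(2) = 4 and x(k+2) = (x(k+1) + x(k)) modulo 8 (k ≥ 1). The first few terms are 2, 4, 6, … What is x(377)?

x(1) = 2, x(2) = 4, x(3) = 6, x(4) = 2, x(5) = 0, x(6) = 2, x(7) = 2, x(8) = 4.
Since (x(7), x(8)) = (x(1), x(2)) = (2, 4) (two consecutive terms determine the rest), the sequence is periodic with period 6.
So x(377) = x(1 + ((377-1) mod 6)) = x(5) = 0.

0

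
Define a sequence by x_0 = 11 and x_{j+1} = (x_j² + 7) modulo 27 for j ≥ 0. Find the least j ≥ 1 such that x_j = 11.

3

x_0 = 11,  x_1 = 20,  x_2 = 2,  x_3 = 11.
Since x_3 = x_0 = 11, the sequence is periodic with period 3.
The value 11 next appears (with j ≥ 1) at x_3.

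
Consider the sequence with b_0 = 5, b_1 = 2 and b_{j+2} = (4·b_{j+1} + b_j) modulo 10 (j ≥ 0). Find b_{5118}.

7

We have b_0 = 5,  b_1 = 2,  b_2 = 3,  b_3 = 4,  b_4 = 9,  b_5 = 0,  b_6 = 9,  b_7 = 6,  b_8 = 3,  b_9 = 8,  b_{10} = 5,  b_{11} = 8,  b_{12} = 7,  b_{13} = 6,  b_{14} = 1,  b_{15} = 0,  b_{16} = 1,  b_{17} = 4,  b_{18} = 7,  b_{19} = 2,  b_{20} = 5,  b_{21} = 2.
Since (b_{20}, b_{21}) = (b_0, b_1) = (5, 2) (two consecutive terms determine the rest), the sequence is periodic with period 20.
(5118 - 0) mod 20 = 18, so b_{5118} = b_{18} = 7.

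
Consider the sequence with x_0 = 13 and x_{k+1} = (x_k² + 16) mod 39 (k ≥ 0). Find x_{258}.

17

Computing terms: x_0 = 13; x_1 = 29; x_2 = 38; x_3 = 17; x_4 = 32; x_5 = 26; x_6 = 29.
Since x_6 = x_1 = 29, the sequence is eventually periodic: after a pre-period of length 1 it cycles with period 5.
For k ≥ 1, x_k depends only on (k - 1) mod 5. (258 - 1) mod 5 = 2, so x_{258} = x_3 = 17.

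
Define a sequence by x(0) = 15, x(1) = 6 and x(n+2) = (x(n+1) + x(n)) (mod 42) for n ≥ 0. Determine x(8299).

36

Computing terms: x(0) = 15, x(1) = 6, x(2) = 21, x(3) = 27, x(4) = 6, x(5) = 33, x(6) = 39, x(7) = 30, x(8) = 27, x(9) = 15, x(10) = 0, x(11) = 15, x(12) = 15, x(13) = 30, x(14) = 3, x(15) = 33, x(16) = 36, x(17) = 27, x(18) = 21, x(19) = 6, x(20) = 27, x(21) = 33, x(22) = 18, x(23) = 9, x(24) = 27, x(25) = 36, x(26) = 21, x(27) = 15, x(28) = 36, x(29) = 9, x(30) = 3, x(31) = 12, x(32) = 15, x(33) = 27, x(34) = 0, x(35) = 27, x(36) = 27, x(37) = 12, x(38) = 39, x(39) = 9, x(40) = 6, x(41) = 15, x(42) = 21, x(43) = 36, x(44) = 15, x(45) = 9, x(46) = 24, x(47) = 33, x(48) = 15, x(49) = 6.
The sequence repeats with period 48.
So x(8299) = x(0 + ((8299-0) mod 48)) = x(43) = 36.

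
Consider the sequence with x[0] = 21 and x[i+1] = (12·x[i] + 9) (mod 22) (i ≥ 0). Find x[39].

9

We have x[0] = 21,  x[1] = 19,  x[2] = 17,  x[3] = 15,  x[4] = 13,  x[5] = 11,  x[6] = 9,  x[7] = 7,  x[8] = 5,  x[9] = 3,  x[10] = 1,  x[11] = 21.
The sequence repeats with period 11.
So x[39] = x[0 + ((39-0) mod 11)] = x[6] = 9.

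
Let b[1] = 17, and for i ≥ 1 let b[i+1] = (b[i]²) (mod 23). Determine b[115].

We have b[1] = 17, b[2] = 13, b[3] = 8, b[4] = 18, b[5] = 2, b[6] = 4, b[7] = 16, b[8] = 3, b[9] = 9, b[10] = 12, b[11] = 6, b[12] = 13.
Since b[12] = b[2] = 13, the sequence is eventually periodic: after a pre-period of length 1 it cycles with period 10.
For i ≥ 2, b[i] depends only on (i - 2) mod 10. (115 - 2) mod 10 = 3, so b[115] = b[5] = 2.

2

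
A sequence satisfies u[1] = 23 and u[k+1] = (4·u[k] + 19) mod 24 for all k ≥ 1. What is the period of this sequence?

Computing terms: u[1] = 23,  u[2] = 15,  u[3] = 7,  u[4] = 23.
The sequence repeats with period 3.

3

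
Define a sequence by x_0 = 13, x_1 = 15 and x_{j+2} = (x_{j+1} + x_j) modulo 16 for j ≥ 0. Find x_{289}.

15

x_0 = 13, x_1 = 15, x_2 = 12, x_3 = 11, x_4 = 7, x_5 = 2, x_6 = 9, x_7 = 11, x_8 = 4, x_9 = 15, x_{10} = 3, x_{11} = 2, x_{12} = 5, x_{13} = 7, x_{14} = 12, x_{15} = 3, x_{16} = 15, x_{17} = 2, x_{18} = 1, x_{19} = 3, x_{20} = 4, x_{21} = 7, x_{22} = 11, x_{23} = 2, x_{24} = 13, x_{25} = 15.
The sequence repeats with period 24.
So x_{289} = x_{0 + ((289-0) mod 24)} = x_1 = 15.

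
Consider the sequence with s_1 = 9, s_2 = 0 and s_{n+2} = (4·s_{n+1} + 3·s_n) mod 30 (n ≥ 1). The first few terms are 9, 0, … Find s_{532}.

18

Listing terms: s_1 = 9,  s_2 = 0,  s_3 = 27,  s_4 = 18,  s_5 = 3,  s_6 = 6,  s_7 = 3,  s_8 = 0,  s_9 = 9,  s_{10} = 6,  s_{11} = 21,  s_{12} = 12,  s_{13} = 21,  s_{14} = 0,  s_{15} = 3,  s_{16} = 12,  s_{17} = 27,  s_{18} = 24,  s_{19} = 27,  s_{20} = 0,  s_{21} = 21,  s_{22} = 24,  s_{23} = 9,  s_{24} = 18,  s_{25} = 9,  s_{26} = 0.
The sequence repeats with period 24.
(532 - 1) mod 24 = 3, so s_{532} = s_4 = 18.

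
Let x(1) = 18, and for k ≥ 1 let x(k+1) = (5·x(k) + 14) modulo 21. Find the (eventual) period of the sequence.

6

x(1) = 18, x(2) = 20, x(3) = 9, x(4) = 17, x(5) = 15, x(6) = 5, x(7) = 18.
Since x(7) = x(1) = 18, the sequence is periodic with period 6.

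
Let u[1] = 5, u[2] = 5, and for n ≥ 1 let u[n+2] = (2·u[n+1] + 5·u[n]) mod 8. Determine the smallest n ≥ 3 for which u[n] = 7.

4

Listing terms: u[1] = 5; u[2] = 5; u[3] = 3; u[4] = 7; u[5] = 5; u[6] = 5.
The sequence repeats with period 4.
The value 7 first appears (with n ≥ 3) at u[4].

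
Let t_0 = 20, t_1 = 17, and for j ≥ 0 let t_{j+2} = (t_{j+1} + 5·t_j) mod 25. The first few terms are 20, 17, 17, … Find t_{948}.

2

Listing terms: t_0 = 20,  t_1 = 17,  t_2 = 17,  t_3 = 2,  t_4 = 12,  t_5 = 22,  t_6 = 7,  t_7 = 17,  t_8 = 2.
Since (t_7, t_8) = (t_2, t_3) = (17, 2) (two consecutive terms determine the rest), the sequence is eventually periodic: after a pre-period of length 2 it cycles with period 5.
For j ≥ 2, t_j depends only on (j - 2) mod 5. (948 - 2) mod 5 = 1, so t_{948} = t_3 = 2.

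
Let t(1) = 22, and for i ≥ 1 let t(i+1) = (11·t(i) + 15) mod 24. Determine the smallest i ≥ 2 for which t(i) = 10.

3

t(1) = 22,  t(2) = 17,  t(3) = 10,  t(4) = 5,  t(5) = 22.
The sequence repeats with period 4.
The value 10 first appears (with i ≥ 2) at t(3).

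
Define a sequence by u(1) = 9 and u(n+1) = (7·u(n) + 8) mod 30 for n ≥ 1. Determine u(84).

Computing terms: u(1) = 9,  u(2) = 11,  u(3) = 25,  u(4) = 3,  u(5) = 29,  u(6) = 1,  u(7) = 15,  u(8) = 23,  u(9) = 19,  u(10) = 21,  u(11) = 5,  u(12) = 13,  u(13) = 9.
Since u(13) = u(1) = 9, the sequence is periodic with period 12.
So u(84) = u(1 + ((84-1) mod 12)) = u(12) = 13.

13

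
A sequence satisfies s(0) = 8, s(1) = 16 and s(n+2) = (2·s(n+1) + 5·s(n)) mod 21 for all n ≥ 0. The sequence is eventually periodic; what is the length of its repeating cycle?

24

s(0) = 8,  s(1) = 16,  s(2) = 9,  s(3) = 14,  s(4) = 10,  s(5) = 6,  s(6) = 20,  s(7) = 7,  s(8) = 9,  s(9) = 11,  s(10) = 4,  s(11) = 0,  s(12) = 20,  s(13) = 19,  s(14) = 12,  s(15) = 14,  s(16) = 4,  s(17) = 15,  s(18) = 8,  s(19) = 7,  s(20) = 12,  s(21) = 17,  s(22) = 10,  s(23) = 0,  s(24) = 8,  s(25) = 16.
Since (s(24), s(25)) = (s(0), s(1)) = (8, 16) (two consecutive terms determine the rest), the sequence is periodic with period 24.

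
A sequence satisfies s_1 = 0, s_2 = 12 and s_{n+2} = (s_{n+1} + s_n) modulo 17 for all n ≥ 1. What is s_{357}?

We have s_1 = 0, s_2 = 12, s_3 = 12, s_4 = 7, s_5 = 2, s_6 = 9, s_7 = 11, s_8 = 3, s_9 = 14, s_{10} = 0, s_{11} = 14, s_{12} = 14, s_{13} = 11, s_{14} = 8, s_{15} = 2, s_{16} = 10, s_{17} = 12, s_{18} = 5, s_{19} = 0, s_{20} = 5, s_{21} = 5, s_{22} = 10, s_{23} = 15, s_{24} = 8, s_{25} = 6, s_{26} = 14, s_{27} = 3, s_{28} = 0, s_{29} = 3, s_{30} = 3, s_{31} = 6, s_{32} = 9, s_{33} = 15, s_{34} = 7, s_{35} = 5, s_{36} = 12, s_{37} = 0, s_{38} = 12.
The sequence repeats with period 36.
So s_{357} = s_{1 + ((357-1) mod 36)} = s_{33} = 15.

15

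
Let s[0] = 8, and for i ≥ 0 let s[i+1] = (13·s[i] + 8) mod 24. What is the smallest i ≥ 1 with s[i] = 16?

1

Listing terms: s[0] = 8, s[1] = 16, s[2] = 0, s[3] = 8.
Since s[3] = s[0] = 8, the sequence is periodic with period 3.
The value 16 first appears (with i ≥ 1) at s[1].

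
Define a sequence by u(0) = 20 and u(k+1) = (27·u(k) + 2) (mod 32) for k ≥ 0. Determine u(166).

Listing terms: u(0) = 20,  u(1) = 30,  u(2) = 12,  u(3) = 6,  u(4) = 4,  u(5) = 14,  u(6) = 28,  u(7) = 22,  u(8) = 20.
Since u(8) = u(0) = 20, the sequence is periodic with period 8.
So u(166) = u(0 + ((166-0) mod 8)) = u(6) = 28.

28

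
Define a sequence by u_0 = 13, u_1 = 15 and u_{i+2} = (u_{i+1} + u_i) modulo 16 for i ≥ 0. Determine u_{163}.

We have u_0 = 13, u_1 = 15, u_2 = 12, u_3 = 11, u_4 = 7, u_5 = 2, u_6 = 9, u_7 = 11, u_8 = 4, u_9 = 15, u_{10} = 3, u_{11} = 2, u_{12} = 5, u_{13} = 7, u_{14} = 12, u_{15} = 3, u_{16} = 15, u_{17} = 2, u_{18} = 1, u_{19} = 3, u_{20} = 4, u_{21} = 7, u_{22} = 11, u_{23} = 2, u_{24} = 13, u_{25} = 15.
The sequence repeats with period 24.
So u_{163} = u_{0 + ((163-0) mod 24)} = u_{19} = 3.

3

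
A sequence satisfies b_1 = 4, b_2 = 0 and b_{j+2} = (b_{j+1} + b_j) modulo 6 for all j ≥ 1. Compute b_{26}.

Listing terms: b_1 = 4, b_2 = 0, b_3 = 4, b_4 = 4, b_5 = 2, b_6 = 0, b_7 = 2, b_8 = 2, b_9 = 4, b_{10} = 0.
Since (b_9, b_{10}) = (b_1, b_2) = (4, 0) (two consecutive terms determine the rest), the sequence is periodic with period 8.
(26 - 1) mod 8 = 1, so b_{26} = b_2 = 0.

0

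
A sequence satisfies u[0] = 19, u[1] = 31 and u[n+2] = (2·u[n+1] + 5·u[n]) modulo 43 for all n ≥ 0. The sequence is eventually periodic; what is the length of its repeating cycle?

Listing terms: u[0] = 19, u[1] = 31, u[2] = 28, u[3] = 39, u[4] = 3, u[5] = 29, u[6] = 30, u[7] = 33, u[8] = 1, u[9] = 38, u[10] = 38, u[11] = 8, u[12] = 34, u[13] = 22, u[14] = 42, u[15] = 22, u[16] = 39, u[17] = 16, u[18] = 12, u[19] = 18, u[20] = 10, u[21] = 24, u[22] = 12, u[23] = 15, u[24] = 4, u[25] = 40, u[26] = 14, u[27] = 13, u[28] = 10, u[29] = 42, u[30] = 5, u[31] = 5, u[32] = 35, u[33] = 9, u[34] = 21, u[35] = 1, u[36] = 21, u[37] = 4, u[38] = 27, u[39] = 31, u[40] = 25, u[41] = 33, u[42] = 19, u[43] = 31.
The sequence repeats with period 42.

42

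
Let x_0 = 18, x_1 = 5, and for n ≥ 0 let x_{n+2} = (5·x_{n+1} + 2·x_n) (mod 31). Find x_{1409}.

4

x_0 = 18,  x_1 = 5,  x_2 = 30,  x_3 = 5,  x_4 = 23,  x_5 = 1,  x_6 = 20,  x_7 = 9,  x_8 = 23,  x_9 = 9,  x_{10} = 29,  x_{11} = 8,  x_{12} = 5,  x_{13} = 10,  x_{14} = 29,  x_{15} = 10,  x_{16} = 15,  x_{17} = 2,  x_{18} = 9,  x_{19} = 18,  x_{20} = 15,  x_{21} = 18,  x_{22} = 27,  x_{23} = 16,  x_{24} = 10,  x_{25} = 20,  x_{26} = 27,  x_{27} = 20,  x_{28} = 30,  x_{29} = 4,  x_{30} = 18,  x_{31} = 5.
The sequence repeats with period 30.
So x_{1409} = x_{0 + ((1409-0) mod 30)} = x_{29} = 4.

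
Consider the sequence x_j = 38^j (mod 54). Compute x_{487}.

38

x_0 = 1; x_1 = 38; x_2 = 40; x_3 = 8; x_4 = 34; x_5 = 50; x_6 = 10; x_7 = 2; x_8 = 22; x_9 = 26; x_{10} = 16; x_{11} = 14; x_{12} = 46; x_{13} = 20; x_{14} = 4; x_{15} = 44; x_{16} = 52; x_{17} = 32; x_{18} = 28; x_{19} = 38.
Since x_{19} = x_1 = 38, the sequence is eventually periodic: after a pre-period of length 1 it cycles with period 18.
For j ≥ 1, x_j depends only on (j - 1) mod 18. (487 - 1) mod 18 = 0, so x_{487} = x_1 = 38.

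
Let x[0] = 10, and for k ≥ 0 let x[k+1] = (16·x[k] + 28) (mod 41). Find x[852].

We have x[0] = 10, x[1] = 24, x[2] = 2, x[3] = 19, x[4] = 4, x[5] = 10.
The sequence repeats with period 5.
So x[852] = x[0 + ((852-0) mod 5)] = x[2] = 2.

2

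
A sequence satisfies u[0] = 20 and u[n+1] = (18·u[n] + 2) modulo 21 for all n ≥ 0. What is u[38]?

8

We have u[0] = 20,  u[1] = 5,  u[2] = 8,  u[3] = 20.
Since u[3] = u[0] = 20, the sequence is periodic with period 3.
So u[38] = u[0 + ((38-0) mod 3)] = u[2] = 8.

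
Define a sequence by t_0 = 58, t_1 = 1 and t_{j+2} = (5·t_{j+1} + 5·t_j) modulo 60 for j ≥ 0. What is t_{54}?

10

Listing terms: t_0 = 58,  t_1 = 1,  t_2 = 55,  t_3 = 40,  t_4 = 55,  t_5 = 55,  t_6 = 10,  t_7 = 25,  t_8 = 55,  t_9 = 40.
Since (t_8, t_9) = (t_2, t_3) = (55, 40) (two consecutive terms determine the rest), the sequence is eventually periodic: after a pre-period of length 2 it cycles with period 6.
For j ≥ 2, t_j depends only on (j - 2) mod 6. (54 - 2) mod 6 = 4, so t_{54} = t_6 = 10.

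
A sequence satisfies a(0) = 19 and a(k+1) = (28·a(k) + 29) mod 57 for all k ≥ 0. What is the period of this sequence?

We have a(0) = 19; a(1) = 48; a(2) = 5; a(3) = 55; a(4) = 30; a(5) = 14; a(6) = 22; a(7) = 18; a(8) = 20; a(9) = 19.
Since a(9) = a(0) = 19, the sequence is periodic with period 9.

9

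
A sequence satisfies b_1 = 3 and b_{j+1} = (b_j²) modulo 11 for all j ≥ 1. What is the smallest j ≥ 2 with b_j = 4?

Computing terms: b_1 = 3, b_2 = 9, b_3 = 4, b_4 = 5, b_5 = 3.
Since b_5 = b_1 = 3, the sequence is periodic with period 4.
The value 4 first appears (with j ≥ 2) at b_3.

3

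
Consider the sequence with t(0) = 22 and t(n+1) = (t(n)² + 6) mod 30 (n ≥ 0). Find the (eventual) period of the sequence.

Listing terms: t(0) = 22; t(1) = 10; t(2) = 16; t(3) = 22.
The sequence repeats with period 3.

3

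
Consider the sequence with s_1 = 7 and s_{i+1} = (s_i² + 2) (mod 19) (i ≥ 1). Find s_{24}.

Listing terms: s_1 = 7, s_2 = 13, s_3 = 0, s_4 = 2, s_5 = 6, s_6 = 0.
Since s_6 = s_3 = 0, the sequence is eventually periodic: after a pre-period of length 2 it cycles with period 3.
For i ≥ 3, s_i depends only on (i - 3) mod 3. (24 - 3) mod 3 = 0, so s_{24} = s_3 = 0.

0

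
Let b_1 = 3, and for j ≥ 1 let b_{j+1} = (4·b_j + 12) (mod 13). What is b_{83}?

We have b_1 = 3, b_2 = 11, b_3 = 4, b_4 = 2, b_5 = 7, b_6 = 1, b_7 = 3.
The sequence repeats with period 6.
(83 - 1) mod 6 = 4, so b_{83} = b_5 = 7.

7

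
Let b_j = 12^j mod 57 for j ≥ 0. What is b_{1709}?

b_0 = 1; b_1 = 12; b_2 = 30; b_3 = 18; b_4 = 45; b_5 = 27; b_6 = 39; b_7 = 12.
Since b_7 = b_1 = 12, the sequence is eventually periodic: after a pre-period of length 1 it cycles with period 6.
For j ≥ 1, b_j depends only on (j - 1) mod 6. (1709 - 1) mod 6 = 4, so b_{1709} = b_5 = 27.

27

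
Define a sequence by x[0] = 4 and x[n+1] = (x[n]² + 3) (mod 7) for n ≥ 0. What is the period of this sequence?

Computing terms: x[0] = 4,  x[1] = 5,  x[2] = 0,  x[3] = 3,  x[4] = 5.
Since x[4] = x[1] = 5, the sequence is eventually periodic: after a pre-period of length 1 it cycles with period 3.

3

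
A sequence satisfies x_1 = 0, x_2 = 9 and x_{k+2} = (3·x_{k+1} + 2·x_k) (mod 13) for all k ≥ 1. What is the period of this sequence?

We have x_1 = 0; x_2 = 9; x_3 = 1; x_4 = 8; x_5 = 0; x_6 = 3; x_7 = 9; x_8 = 7; x_9 = 0; x_{10} = 1; x_{11} = 3; x_{12} = 11; x_{13} = 0; x_{14} = 9.
The sequence repeats with period 12.

12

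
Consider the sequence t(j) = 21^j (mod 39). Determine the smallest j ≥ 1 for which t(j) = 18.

Computing terms: t(0) = 1; t(1) = 21; t(2) = 12; t(3) = 18; t(4) = 27; t(5) = 21.
Since t(5) = t(1) = 21, the sequence is eventually periodic: after a pre-period of length 1 it cycles with period 4.
The value 18 first appears (with j ≥ 1) at t(3).

3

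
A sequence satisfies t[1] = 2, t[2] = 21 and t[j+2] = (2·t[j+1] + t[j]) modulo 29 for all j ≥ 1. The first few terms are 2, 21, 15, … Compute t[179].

Listing terms: t[1] = 2, t[2] = 21, t[3] = 15, t[4] = 22, t[5] = 1, t[6] = 24, t[7] = 20, t[8] = 6, t[9] = 3, t[10] = 12, t[11] = 27, t[12] = 8, t[13] = 14, t[14] = 7, t[15] = 28, t[16] = 5, t[17] = 9, t[18] = 23, t[19] = 26, t[20] = 17, t[21] = 2, t[22] = 21.
The sequence repeats with period 20.
So t[179] = t[1 + ((179-1) mod 20)] = t[19] = 26.

26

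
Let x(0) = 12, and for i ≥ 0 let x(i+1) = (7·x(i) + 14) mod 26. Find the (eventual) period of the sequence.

12

Computing terms: x(0) = 12; x(1) = 20; x(2) = 24; x(3) = 0; x(4) = 14; x(5) = 8; x(6) = 18; x(7) = 10; x(8) = 6; x(9) = 4; x(10) = 16; x(11) = 22; x(12) = 12.
Since x(12) = x(0) = 12, the sequence is periodic with period 12.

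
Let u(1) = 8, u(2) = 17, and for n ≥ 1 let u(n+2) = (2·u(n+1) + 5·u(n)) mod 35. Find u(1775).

Computing terms: u(1) = 8,  u(2) = 17,  u(3) = 4,  u(4) = 23,  u(5) = 31,  u(6) = 2,  u(7) = 19,  u(8) = 13,  u(9) = 16,  u(10) = 27,  u(11) = 29,  u(12) = 18,  u(13) = 6,  u(14) = 32,  u(15) = 24,  u(16) = 33,  u(17) = 11,  u(18) = 12,  u(19) = 9,  u(20) = 8,  u(21) = 26,  u(22) = 22,  u(23) = 34,  u(24) = 3,  u(25) = 1,  u(26) = 17,  u(27) = 4.
Since (u(26), u(27)) = (u(2), u(3)) = (17, 4) (two consecutive terms determine the rest), the sequence is eventually periodic: after a pre-period of length 1 it cycles with period 24.
For n ≥ 2, u(n) depends only on (n - 2) mod 24. (1775 - 2) mod 24 = 21, so u(1775) = u(23) = 34.

34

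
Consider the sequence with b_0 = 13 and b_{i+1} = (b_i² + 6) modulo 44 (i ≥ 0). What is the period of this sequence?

Computing terms: b_0 = 13; b_1 = 43; b_2 = 7; b_3 = 11; b_4 = 39; b_5 = 31; b_6 = 43.
Since b_6 = b_1 = 43, the sequence is eventually periodic: after a pre-period of length 1 it cycles with period 5.

5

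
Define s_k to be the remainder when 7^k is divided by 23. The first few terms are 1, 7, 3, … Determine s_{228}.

12

Listing terms: s_0 = 1, s_1 = 7, s_2 = 3, s_3 = 21, s_4 = 9, s_5 = 17, s_6 = 4, s_7 = 5, s_8 = 12, s_9 = 15, s_{10} = 13, s_{11} = 22, s_{12} = 16, s_{13} = 20, s_{14} = 2, s_{15} = 14, s_{16} = 6, s_{17} = 19, s_{18} = 18, s_{19} = 11, s_{20} = 8, s_{21} = 10, s_{22} = 1.
The sequence repeats with period 22.
So s_{228} = s_{0 + ((228-0) mod 22)} = s_8 = 12.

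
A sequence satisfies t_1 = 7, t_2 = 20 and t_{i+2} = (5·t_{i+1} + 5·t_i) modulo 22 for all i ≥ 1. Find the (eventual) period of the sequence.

t_1 = 7,  t_2 = 20,  t_3 = 3,  t_4 = 5,  t_5 = 18,  t_6 = 5,  t_7 = 5,  t_8 = 6,  t_9 = 11,  t_{10} = 19,  t_{11} = 18,  t_{12} = 9,  t_{13} = 3,  t_{14} = 16,  t_{15} = 7,  t_{16} = 5,  t_{17} = 16,  t_{18} = 17,  t_{19} = 11,  t_{20} = 8,  t_{21} = 7,  t_{22} = 9,  t_{23} = 14,  t_{24} = 5,  t_{25} = 7,  t_{26} = 16,  t_{27} = 5,  t_{28} = 17,  t_{29} = 0,  t_{30} = 19,  t_{31} = 7,  t_{32} = 20.
Since (t_{31}, t_{32}) = (t_1, t_2) = (7, 20) (two consecutive terms determine the rest), the sequence is periodic with period 30.

30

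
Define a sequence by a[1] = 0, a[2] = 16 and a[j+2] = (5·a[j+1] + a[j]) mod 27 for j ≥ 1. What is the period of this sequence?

Computing terms: a[1] = 0,  a[2] = 16,  a[3] = 26,  a[4] = 11,  a[5] = 0,  a[6] = 11,  a[7] = 1,  a[8] = 16,  a[9] = 0,  a[10] = 16.
Since (a[9], a[10]) = (a[1], a[2]) = (0, 16) (two consecutive terms determine the rest), the sequence is periodic with period 8.

8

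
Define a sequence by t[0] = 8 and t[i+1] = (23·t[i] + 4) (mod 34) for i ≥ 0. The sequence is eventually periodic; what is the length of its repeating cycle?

Computing terms: t[0] = 8,  t[1] = 18,  t[2] = 10,  t[3] = 30,  t[4] = 14,  t[5] = 20,  t[6] = 22,  t[7] = 0,  t[8] = 4,  t[9] = 28,  t[10] = 2,  t[11] = 16,  t[12] = 32,  t[13] = 26,  t[14] = 24,  t[15] = 12,  t[16] = 8.
The sequence repeats with period 16.

16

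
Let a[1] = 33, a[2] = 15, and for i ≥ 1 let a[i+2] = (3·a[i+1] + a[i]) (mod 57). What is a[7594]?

a[1] = 33; a[2] = 15; a[3] = 21; a[4] = 21; a[5] = 27; a[6] = 45; a[7] = 48; a[8] = 18; a[9] = 45; a[10] = 39; a[11] = 48; a[12] = 12; a[13] = 27; a[14] = 36; a[15] = 21; a[16] = 42; a[17] = 33; a[18] = 27; a[19] = 0; a[20] = 27; a[21] = 24; a[22] = 42; a[23] = 36; a[24] = 36; a[25] = 30; a[26] = 12; a[27] = 9; a[28] = 39; a[29] = 12; a[30] = 18; a[31] = 9; a[32] = 45; a[33] = 30; a[34] = 21; a[35] = 36; a[36] = 15; a[37] = 24; a[38] = 30; a[39] = 0; a[40] = 30; a[41] = 33; a[42] = 15.
The sequence repeats with period 40.
(7594 - 1) mod 40 = 33, so a[7594] = a[34] = 21.

21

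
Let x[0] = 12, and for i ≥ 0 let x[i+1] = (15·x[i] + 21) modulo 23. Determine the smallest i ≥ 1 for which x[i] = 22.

14

We have x[0] = 12; x[1] = 17; x[2] = 0; x[3] = 21; x[4] = 14; x[5] = 1; x[6] = 13; x[7] = 9; x[8] = 18; x[9] = 15; x[10] = 16; x[11] = 8; x[12] = 3; x[13] = 20; x[14] = 22; x[15] = 6; x[16] = 19; x[17] = 7; x[18] = 11; x[19] = 2; x[20] = 5; x[21] = 4; x[22] = 12.
The sequence repeats with period 22.
The value 22 first appears (with i ≥ 1) at x[14].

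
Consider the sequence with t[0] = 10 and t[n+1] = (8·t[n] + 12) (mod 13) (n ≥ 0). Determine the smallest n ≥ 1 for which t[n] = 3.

3

Listing terms: t[0] = 10; t[1] = 1; t[2] = 7; t[3] = 3; t[4] = 10.
The sequence repeats with period 4.
The value 3 first appears (with n ≥ 1) at t[3].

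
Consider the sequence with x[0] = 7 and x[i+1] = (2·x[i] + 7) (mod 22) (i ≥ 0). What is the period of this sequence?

Listing terms: x[0] = 7,  x[1] = 21,  x[2] = 5,  x[3] = 17,  x[4] = 19,  x[5] = 1,  x[6] = 9,  x[7] = 3,  x[8] = 13,  x[9] = 11,  x[10] = 7.
Since x[10] = x[0] = 7, the sequence is periodic with period 10.

10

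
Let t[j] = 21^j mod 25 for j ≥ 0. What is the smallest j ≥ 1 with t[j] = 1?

t[0] = 1, t[1] = 21, t[2] = 16, t[3] = 11, t[4] = 6, t[5] = 1.
The sequence repeats with period 5.
The value 1 next appears (with j ≥ 1) at t[5].

5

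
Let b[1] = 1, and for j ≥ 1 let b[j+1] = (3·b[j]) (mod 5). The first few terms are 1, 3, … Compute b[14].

3

Listing terms: b[1] = 1, b[2] = 3, b[3] = 4, b[4] = 2, b[5] = 1.
The sequence repeats with period 4.
(14 - 1) mod 4 = 1, so b[14] = b[2] = 3.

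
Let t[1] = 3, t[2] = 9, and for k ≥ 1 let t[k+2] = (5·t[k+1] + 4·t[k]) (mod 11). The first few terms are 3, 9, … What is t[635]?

8

We have t[1] = 3, t[2] = 9, t[3] = 2, t[4] = 2, t[5] = 7, t[6] = 10, t[7] = 1, t[8] = 1, t[9] = 9, t[10] = 5, t[11] = 6, t[12] = 6, t[13] = 10, t[14] = 8, t[15] = 3, t[16] = 3, t[17] = 5, t[18] = 4, t[19] = 7, t[20] = 7, t[21] = 8, t[22] = 2, t[23] = 9, t[24] = 9, t[25] = 4, t[26] = 1, t[27] = 10, t[28] = 10, t[29] = 2, t[30] = 6, t[31] = 5, t[32] = 5, t[33] = 1, t[34] = 3, t[35] = 8, t[36] = 8, t[37] = 6, t[38] = 7, t[39] = 4, t[40] = 4, t[41] = 3, t[42] = 9.
The sequence repeats with period 40.
So t[635] = t[1 + ((635-1) mod 40)] = t[35] = 8.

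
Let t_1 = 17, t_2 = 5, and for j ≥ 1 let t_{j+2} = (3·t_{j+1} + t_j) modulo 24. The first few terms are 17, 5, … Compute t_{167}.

11

Computing terms: t_1 = 17; t_2 = 5; t_3 = 8; t_4 = 5; t_5 = 23; t_6 = 2; t_7 = 5; t_8 = 17; t_9 = 8; t_{10} = 17; t_{11} = 11; t_{12} = 2; t_{13} = 17; t_{14} = 5.
The sequence repeats with period 12.
(167 - 1) mod 12 = 10, so t_{167} = t_{11} = 11.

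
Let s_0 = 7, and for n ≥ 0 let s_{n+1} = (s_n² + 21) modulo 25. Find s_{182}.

We have s_0 = 7, s_1 = 20, s_2 = 21, s_3 = 12, s_4 = 15, s_5 = 21.
Since s_5 = s_2 = 21, the sequence is eventually periodic: after a pre-period of length 2 it cycles with period 3.
For n ≥ 2, s_n depends only on (n - 2) mod 3. (182 - 2) mod 3 = 0, so s_{182} = s_2 = 21.

21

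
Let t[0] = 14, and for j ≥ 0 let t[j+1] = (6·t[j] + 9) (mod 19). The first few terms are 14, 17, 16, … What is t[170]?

4

t[0] = 14; t[1] = 17; t[2] = 16; t[3] = 10; t[4] = 12; t[5] = 5; t[6] = 1; t[7] = 15; t[8] = 4; t[9] = 14.
Since t[9] = t[0] = 14, the sequence is periodic with period 9.
(170 - 0) mod 9 = 8, so t[170] = t[8] = 4.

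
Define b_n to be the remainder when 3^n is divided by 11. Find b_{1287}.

9

Listing terms: b_1 = 3,  b_2 = 9,  b_3 = 5,  b_4 = 4,  b_5 = 1,  b_6 = 3.
Since b_6 = b_1 = 3, the sequence is periodic with period 5.
So b_{1287} = b_{1 + ((1287-1) mod 5)} = b_2 = 9.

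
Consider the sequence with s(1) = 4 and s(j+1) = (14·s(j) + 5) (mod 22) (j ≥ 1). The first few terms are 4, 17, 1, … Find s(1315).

s(1) = 4, s(2) = 17, s(3) = 1, s(4) = 19, s(5) = 7, s(6) = 15, s(7) = 17.
Since s(7) = s(2) = 17, the sequence is eventually periodic: after a pre-period of length 1 it cycles with period 5.
For j ≥ 2, s(j) depends only on (j - 2) mod 5. (1315 - 2) mod 5 = 3, so s(1315) = s(5) = 7.

7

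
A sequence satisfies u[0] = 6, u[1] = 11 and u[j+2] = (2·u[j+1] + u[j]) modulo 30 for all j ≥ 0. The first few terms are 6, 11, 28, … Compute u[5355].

7

u[0] = 6; u[1] = 11; u[2] = 28; u[3] = 7; u[4] = 12; u[5] = 1; u[6] = 14; u[7] = 29; u[8] = 12; u[9] = 23; u[10] = 28; u[11] = 19; u[12] = 6; u[13] = 1; u[14] = 8; u[15] = 17; u[16] = 12; u[17] = 11; u[18] = 4; u[19] = 19; u[20] = 12; u[21] = 13; u[22] = 8; u[23] = 29; u[24] = 6; u[25] = 11.
The sequence repeats with period 24.
So u[5355] = u[0 + ((5355-0) mod 24)] = u[3] = 7.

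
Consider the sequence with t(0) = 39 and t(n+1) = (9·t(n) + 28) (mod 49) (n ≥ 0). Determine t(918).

46

t(0) = 39; t(1) = 36; t(2) = 9; t(3) = 11; t(4) = 29; t(5) = 44; t(6) = 32; t(7) = 22; t(8) = 30; t(9) = 4; t(10) = 15; t(11) = 16; t(12) = 25; t(13) = 8; t(14) = 2; t(15) = 46; t(16) = 1; t(17) = 37; t(18) = 18; t(19) = 43; t(20) = 23; t(21) = 39.
The sequence repeats with period 21.
So t(918) = t(0 + ((918-0) mod 21)) = t(15) = 46.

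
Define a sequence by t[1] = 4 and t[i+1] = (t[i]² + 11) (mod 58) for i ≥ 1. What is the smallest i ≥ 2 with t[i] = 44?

We have t[1] = 4,  t[2] = 27,  t[3] = 44,  t[4] = 33,  t[5] = 56,  t[6] = 15,  t[7] = 4.
The sequence repeats with period 6.
The value 44 first appears (with i ≥ 2) at t[3].

3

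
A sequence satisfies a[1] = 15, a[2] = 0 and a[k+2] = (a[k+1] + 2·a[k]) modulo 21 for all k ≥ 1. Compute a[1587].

9

We have a[1] = 15, a[2] = 0, a[3] = 9, a[4] = 9, a[5] = 6, a[6] = 3, a[7] = 15, a[8] = 0.
The sequence repeats with period 6.
(1587 - 1) mod 6 = 2, so a[1587] = a[3] = 9.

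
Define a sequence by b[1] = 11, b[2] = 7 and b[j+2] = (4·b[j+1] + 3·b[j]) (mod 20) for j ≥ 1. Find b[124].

5

Listing terms: b[1] = 11,  b[2] = 7,  b[3] = 1,  b[4] = 5,  b[5] = 3,  b[6] = 7,  b[7] = 17,  b[8] = 9,  b[9] = 7,  b[10] = 15,  b[11] = 1,  b[12] = 9,  b[13] = 19,  b[14] = 3,  b[15] = 9,  b[16] = 5,  b[17] = 7,  b[18] = 3,  b[19] = 13,  b[20] = 1,  b[21] = 3,  b[22] = 15,  b[23] = 9,  b[24] = 1,  b[25] = 11,  b[26] = 7.
The sequence repeats with period 24.
(124 - 1) mod 24 = 3, so b[124] = b[4] = 5.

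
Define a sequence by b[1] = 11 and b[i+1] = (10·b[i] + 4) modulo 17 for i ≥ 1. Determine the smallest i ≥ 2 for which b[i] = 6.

We have b[1] = 11; b[2] = 12; b[3] = 5; b[4] = 3; b[5] = 0; b[6] = 4; b[7] = 10; b[8] = 2; b[9] = 7; b[10] = 6; b[11] = 13; b[12] = 15; b[13] = 1; b[14] = 14; b[15] = 8; b[16] = 16; b[17] = 11.
The sequence repeats with period 16.
The value 6 first appears (with i ≥ 2) at b[10].

10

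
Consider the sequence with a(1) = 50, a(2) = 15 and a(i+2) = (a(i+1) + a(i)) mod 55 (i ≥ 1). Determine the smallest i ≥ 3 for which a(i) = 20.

10

Computing terms: a(1) = 50,  a(2) = 15,  a(3) = 10,  a(4) = 25,  a(5) = 35,  a(6) = 5,  a(7) = 40,  a(8) = 45,  a(9) = 30,  a(10) = 20,  a(11) = 50,  a(12) = 15.
The sequence repeats with period 10.
The value 20 first appears (with i ≥ 3) at a(10).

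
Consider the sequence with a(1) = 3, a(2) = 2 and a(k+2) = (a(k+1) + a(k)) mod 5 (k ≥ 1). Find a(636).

a(1) = 3; a(2) = 2; a(3) = 0; a(4) = 2; a(5) = 2; a(6) = 4; a(7) = 1; a(8) = 0; a(9) = 1; a(10) = 1; a(11) = 2; a(12) = 3; a(13) = 0; a(14) = 3; a(15) = 3; a(16) = 1; a(17) = 4; a(18) = 0; a(19) = 4; a(20) = 4; a(21) = 3; a(22) = 2.
The sequence repeats with period 20.
So a(636) = a(1 + ((636-1) mod 20)) = a(16) = 1.

1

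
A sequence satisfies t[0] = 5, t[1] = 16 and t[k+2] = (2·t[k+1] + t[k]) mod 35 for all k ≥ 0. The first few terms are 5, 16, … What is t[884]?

23

We have t[0] = 5, t[1] = 16, t[2] = 2, t[3] = 20, t[4] = 7, t[5] = 34, t[6] = 5, t[7] = 9, t[8] = 23, t[9] = 20, t[10] = 28, t[11] = 6, t[12] = 5, t[13] = 16.
Since (t[12], t[13]) = (t[0], t[1]) = (5, 16) (two consecutive terms determine the rest), the sequence is periodic with period 12.
So t[884] = t[0 + ((884-0) mod 12)] = t[8] = 23.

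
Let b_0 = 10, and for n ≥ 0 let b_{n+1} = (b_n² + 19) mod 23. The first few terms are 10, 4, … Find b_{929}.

Computing terms: b_0 = 10; b_1 = 4; b_2 = 12; b_3 = 2; b_4 = 0; b_5 = 19; b_6 = 12.
Since b_6 = b_2 = 12, the sequence is eventually periodic: after a pre-period of length 2 it cycles with period 4.
For n ≥ 2, b_n depends only on (n - 2) mod 4. (929 - 2) mod 4 = 3, so b_{929} = b_5 = 19.

19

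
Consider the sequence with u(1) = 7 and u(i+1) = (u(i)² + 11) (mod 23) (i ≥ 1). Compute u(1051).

u(1) = 7; u(2) = 14; u(3) = 0; u(4) = 11; u(5) = 17; u(6) = 1; u(7) = 12; u(8) = 17.
Since u(8) = u(5) = 17, the sequence is eventually periodic: after a pre-period of length 4 it cycles with period 3.
For i ≥ 5, u(i) depends only on (i - 5) mod 3. (1051 - 5) mod 3 = 2, so u(1051) = u(7) = 12.

12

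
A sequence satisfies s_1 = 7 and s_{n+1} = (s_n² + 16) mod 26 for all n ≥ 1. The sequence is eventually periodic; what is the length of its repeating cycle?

We have s_1 = 7; s_2 = 13; s_3 = 3; s_4 = 25; s_5 = 17; s_6 = 19; s_7 = 13.
Since s_7 = s_2 = 13, the sequence is eventually periodic: after a pre-period of length 1 it cycles with period 5.

5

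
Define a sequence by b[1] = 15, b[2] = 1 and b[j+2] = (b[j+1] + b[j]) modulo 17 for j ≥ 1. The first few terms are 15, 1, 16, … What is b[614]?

1

Computing terms: b[1] = 15,  b[2] = 1,  b[3] = 16,  b[4] = 0,  b[5] = 16,  b[6] = 16,  b[7] = 15,  b[8] = 14,  b[9] = 12,  b[10] = 9,  b[11] = 4,  b[12] = 13,  b[13] = 0,  b[14] = 13,  b[15] = 13,  b[16] = 9,  b[17] = 5,  b[18] = 14,  b[19] = 2,  b[20] = 16,  b[21] = 1,  b[22] = 0,  b[23] = 1,  b[24] = 1,  b[25] = 2,  b[26] = 3,  b[27] = 5,  b[28] = 8,  b[29] = 13,  b[30] = 4,  b[31] = 0,  b[32] = 4,  b[33] = 4,  b[34] = 8,  b[35] = 12,  b[36] = 3,  b[37] = 15,  b[38] = 1.
The sequence repeats with period 36.
(614 - 1) mod 36 = 1, so b[614] = b[2] = 1.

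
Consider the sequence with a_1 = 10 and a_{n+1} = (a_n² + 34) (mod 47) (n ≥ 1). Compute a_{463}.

a_1 = 10, a_2 = 40, a_3 = 36, a_4 = 14, a_5 = 42, a_6 = 12, a_7 = 37, a_8 = 40.
Since a_8 = a_2 = 40, the sequence is eventually periodic: after a pre-period of length 1 it cycles with period 6.
For n ≥ 2, a_n depends only on (n - 2) mod 6. (463 - 2) mod 6 = 5, so a_{463} = a_7 = 37.

37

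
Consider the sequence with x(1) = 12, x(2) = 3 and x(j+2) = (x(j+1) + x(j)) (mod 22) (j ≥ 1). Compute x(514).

18

x(1) = 12, x(2) = 3, x(3) = 15, x(4) = 18, x(5) = 11, x(6) = 7, x(7) = 18, x(8) = 3, x(9) = 21, x(10) = 2, x(11) = 1, x(12) = 3, x(13) = 4, x(14) = 7, x(15) = 11, x(16) = 18, x(17) = 7, x(18) = 3, x(19) = 10, x(20) = 13, x(21) = 1, x(22) = 14, x(23) = 15, x(24) = 7, x(25) = 0, x(26) = 7, x(27) = 7, x(28) = 14, x(29) = 21, x(30) = 13, x(31) = 12, x(32) = 3.
Since (x(31), x(32)) = (x(1), x(2)) = (12, 3) (two consecutive terms determine the rest), the sequence is periodic with period 30.
(514 - 1) mod 30 = 3, so x(514) = x(4) = 18.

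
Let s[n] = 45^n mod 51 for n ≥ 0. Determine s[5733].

27

We have s[0] = 1, s[1] = 45, s[2] = 36, s[3] = 39, s[4] = 21, s[5] = 27, s[6] = 42, s[7] = 3, s[8] = 33, s[9] = 6, s[10] = 15, s[11] = 12, s[12] = 30, s[13] = 24, s[14] = 9, s[15] = 48, s[16] = 18, s[17] = 45.
Since s[17] = s[1] = 45, the sequence is eventually periodic: after a pre-period of length 1 it cycles with period 16.
For n ≥ 1, s[n] depends only on (n - 1) mod 16. (5733 - 1) mod 16 = 4, so s[5733] = s[5] = 27.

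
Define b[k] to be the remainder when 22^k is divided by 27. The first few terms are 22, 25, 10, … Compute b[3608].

16

Computing terms: b[1] = 22; b[2] = 25; b[3] = 10; b[4] = 4; b[5] = 7; b[6] = 19; b[7] = 13; b[8] = 16; b[9] = 1; b[10] = 22.
The sequence repeats with period 9.
So b[3608] = b[1 + ((3608-1) mod 9)] = b[8] = 16.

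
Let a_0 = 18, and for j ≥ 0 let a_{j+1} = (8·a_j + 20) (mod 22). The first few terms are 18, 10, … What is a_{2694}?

Listing terms: a_0 = 18, a_1 = 10, a_2 = 12, a_3 = 6, a_4 = 2, a_5 = 14, a_6 = 0, a_7 = 20, a_8 = 4, a_9 = 8, a_{10} = 18.
Since a_{10} = a_0 = 18, the sequence is periodic with period 10.
So a_{2694} = a_{0 + ((2694-0) mod 10)} = a_4 = 2.

2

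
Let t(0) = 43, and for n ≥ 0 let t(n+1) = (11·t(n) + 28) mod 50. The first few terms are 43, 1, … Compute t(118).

27

t(0) = 43; t(1) = 1; t(2) = 39; t(3) = 7; t(4) = 5; t(5) = 33; t(6) = 41; t(7) = 29; t(8) = 47; t(9) = 45; t(10) = 23; t(11) = 31; t(12) = 19; t(13) = 37; t(14) = 35; t(15) = 13; t(16) = 21; t(17) = 9; t(18) = 27; t(19) = 25; t(20) = 3; t(21) = 11; t(22) = 49; t(23) = 17; t(24) = 15; t(25) = 43.
The sequence repeats with period 25.
(118 - 0) mod 25 = 18, so t(118) = t(18) = 27.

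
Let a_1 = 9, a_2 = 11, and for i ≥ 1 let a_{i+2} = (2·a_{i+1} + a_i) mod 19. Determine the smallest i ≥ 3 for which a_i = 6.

5

Listing terms: a_1 = 9,  a_2 = 11,  a_3 = 12,  a_4 = 16,  a_5 = 6,  a_6 = 9,  a_7 = 5,  a_8 = 0,  a_9 = 5,  a_{10} = 10,  a_{11} = 6,  a_{12} = 3,  a_{13} = 12,  a_{14} = 8,  a_{15} = 9,  a_{16} = 7,  a_{17} = 4,  a_{18} = 15,  a_{19} = 15,  a_{20} = 7,  a_{21} = 10,  a_{22} = 8,  a_{23} = 7,  a_{24} = 3,  a_{25} = 13,  a_{26} = 10,  a_{27} = 14,  a_{28} = 0,  a_{29} = 14,  a_{30} = 9,  a_{31} = 13,  a_{32} = 16,  a_{33} = 7,  a_{34} = 11,  a_{35} = 10,  a_{36} = 12,  a_{37} = 15,  a_{38} = 4,  a_{39} = 4,  a_{40} = 12,  a_{41} = 9,  a_{42} = 11.
Since (a_{41}, a_{42}) = (a_1, a_2) = (9, 11) (two consecutive terms determine the rest), the sequence is periodic with period 40.
The value 6 first appears (with i ≥ 3) at a_5.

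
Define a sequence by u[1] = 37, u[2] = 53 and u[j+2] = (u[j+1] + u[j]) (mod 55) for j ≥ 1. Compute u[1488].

50

Computing terms: u[1] = 37; u[2] = 53; u[3] = 35; u[4] = 33; u[5] = 13; u[6] = 46; u[7] = 4; u[8] = 50; u[9] = 54; u[10] = 49; u[11] = 48; u[12] = 42; u[13] = 35; u[14] = 22; u[15] = 2; u[16] = 24; u[17] = 26; u[18] = 50; u[19] = 21; u[20] = 16; u[21] = 37; u[22] = 53.
The sequence repeats with period 20.
So u[1488] = u[1 + ((1488-1) mod 20)] = u[8] = 50.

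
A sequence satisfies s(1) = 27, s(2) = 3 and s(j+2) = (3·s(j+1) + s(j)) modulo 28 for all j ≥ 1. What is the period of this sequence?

We have s(1) = 27; s(2) = 3; s(3) = 8; s(4) = 27; s(5) = 5; s(6) = 14; s(7) = 19; s(8) = 15; s(9) = 8; s(10) = 11; s(11) = 13; s(12) = 22; s(13) = 23; s(14) = 7; s(15) = 16; s(16) = 27; s(17) = 13; s(18) = 10; s(19) = 15; s(20) = 27; s(21) = 12; s(22) = 7; s(23) = 5; s(24) = 22; s(25) = 15; s(26) = 11; s(27) = 20; s(28) = 15; s(29) = 9; s(30) = 14; s(31) = 23; s(32) = 27; s(33) = 20; s(34) = 3; s(35) = 1; s(36) = 6; s(37) = 19; s(38) = 7; s(39) = 12; s(40) = 15; s(41) = 1; s(42) = 18; s(43) = 27; s(44) = 15; s(45) = 16; s(46) = 7; s(47) = 9; s(48) = 6; s(49) = 27; s(50) = 3.
Since (s(49), s(50)) = (s(1), s(2)) = (27, 3) (two consecutive terms determine the rest), the sequence is periodic with period 48.

48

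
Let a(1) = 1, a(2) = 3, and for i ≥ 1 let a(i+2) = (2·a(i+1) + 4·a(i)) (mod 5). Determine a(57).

3

We have a(1) = 1; a(2) = 3; a(3) = 0; a(4) = 2; a(5) = 4; a(6) = 1; a(7) = 3.
Since (a(6), a(7)) = (a(1), a(2)) = (1, 3) (two consecutive terms determine the rest), the sequence is periodic with period 5.
So a(57) = a(1 + ((57-1) mod 5)) = a(2) = 3.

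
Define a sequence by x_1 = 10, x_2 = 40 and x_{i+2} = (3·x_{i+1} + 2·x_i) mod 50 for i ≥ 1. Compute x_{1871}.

10

We have x_1 = 10, x_2 = 40, x_3 = 40, x_4 = 0, x_5 = 30, x_6 = 40, x_7 = 30, x_8 = 20, x_9 = 20, x_{10} = 0, x_{11} = 40, x_{12} = 20, x_{13} = 40, x_{14} = 10, x_{15} = 10, x_{16} = 0, x_{17} = 20, x_{18} = 10, x_{19} = 20, x_{20} = 30, x_{21} = 30, x_{22} = 0, x_{23} = 10, x_{24} = 30, x_{25} = 10, x_{26} = 40.
Since (x_{25}, x_{26}) = (x_1, x_2) = (10, 40) (two consecutive terms determine the rest), the sequence is periodic with period 24.
So x_{1871} = x_{1 + ((1871-1) mod 24)} = x_{23} = 10.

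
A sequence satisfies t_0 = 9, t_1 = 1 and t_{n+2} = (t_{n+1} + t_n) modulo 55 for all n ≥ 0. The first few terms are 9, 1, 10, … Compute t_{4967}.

t_0 = 9, t_1 = 1, t_2 = 10, t_3 = 11, t_4 = 21, t_5 = 32, t_6 = 53, t_7 = 30, t_8 = 28, t_9 = 3, t_{10} = 31, t_{11} = 34, t_{12} = 10, t_{13} = 44, t_{14} = 54, t_{15} = 43, t_{16} = 42, t_{17} = 30, t_{18} = 17, t_{19} = 47, t_{20} = 9, t_{21} = 1.
The sequence repeats with period 20.
So t_{4967} = t_{0 + ((4967-0) mod 20)} = t_7 = 30.

30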